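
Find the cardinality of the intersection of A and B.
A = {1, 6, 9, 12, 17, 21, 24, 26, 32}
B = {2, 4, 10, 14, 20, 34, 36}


Set A = {1, 6, 9, 12, 17, 21, 24, 26, 32}
Set B = {2, 4, 10, 14, 20, 34, 36}
A ∩ B = {}
|A ∩ B| = 0

0


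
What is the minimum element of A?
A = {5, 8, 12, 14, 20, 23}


Set A = {5, 8, 12, 14, 20, 23}
Elements in ascending order: 5, 8, 12, 14, 20, 23
The smallest element is 5.

5


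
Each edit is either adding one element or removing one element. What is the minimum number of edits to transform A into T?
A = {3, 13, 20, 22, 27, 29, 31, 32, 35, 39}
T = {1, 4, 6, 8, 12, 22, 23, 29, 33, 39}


Set A = {3, 13, 20, 22, 27, 29, 31, 32, 35, 39}
Set T = {1, 4, 6, 8, 12, 22, 23, 29, 33, 39}
Elements to remove from A (in A, not in T): {3, 13, 20, 27, 31, 32, 35} → 7 removals
Elements to add to A (in T, not in A): {1, 4, 6, 8, 12, 23, 33} → 7 additions
Total edits = 7 + 7 = 14

14


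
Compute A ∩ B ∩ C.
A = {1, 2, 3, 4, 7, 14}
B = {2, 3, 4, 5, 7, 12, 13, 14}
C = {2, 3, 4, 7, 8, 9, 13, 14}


Set A = {1, 2, 3, 4, 7, 14}
Set B = {2, 3, 4, 5, 7, 12, 13, 14}
Set C = {2, 3, 4, 7, 8, 9, 13, 14}
First, A ∩ B = {2, 3, 4, 7, 14}
Then, (A ∩ B) ∩ C = {2, 3, 4, 7, 14}

{2, 3, 4, 7, 14}


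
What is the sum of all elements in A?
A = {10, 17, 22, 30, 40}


Set A = {10, 17, 22, 30, 40}
Sum = 10 + 17 + 22 + 30 + 40 = 119

119


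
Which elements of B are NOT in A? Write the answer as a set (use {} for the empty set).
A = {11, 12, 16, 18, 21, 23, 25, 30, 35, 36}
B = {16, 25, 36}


Set A = {11, 12, 16, 18, 21, 23, 25, 30, 35, 36}
Set B = {16, 25, 36}
Check each element of B against A:
16 ∈ A, 25 ∈ A, 36 ∈ A
Elements of B not in A: {}

{}


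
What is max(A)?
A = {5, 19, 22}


Set A = {5, 19, 22}
Elements in ascending order: 5, 19, 22
The largest element is 22.

22


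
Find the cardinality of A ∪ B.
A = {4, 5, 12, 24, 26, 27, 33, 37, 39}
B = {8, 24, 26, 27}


Set A = {4, 5, 12, 24, 26, 27, 33, 37, 39}, |A| = 9
Set B = {8, 24, 26, 27}, |B| = 4
A ∩ B = {24, 26, 27}, |A ∩ B| = 3
|A ∪ B| = |A| + |B| - |A ∩ B| = 9 + 4 - 3 = 10

10


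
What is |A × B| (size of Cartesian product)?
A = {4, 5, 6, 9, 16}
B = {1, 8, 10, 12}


Set A = {4, 5, 6, 9, 16} has 5 elements.
Set B = {1, 8, 10, 12} has 4 elements.
|A × B| = |A| × |B| = 5 × 4 = 20

20


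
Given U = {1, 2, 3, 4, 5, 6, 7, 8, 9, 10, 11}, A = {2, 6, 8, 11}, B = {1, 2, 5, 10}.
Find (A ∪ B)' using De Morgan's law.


U = {1, 2, 3, 4, 5, 6, 7, 8, 9, 10, 11}
A = {2, 6, 8, 11}, B = {1, 2, 5, 10}
A ∪ B = {1, 2, 5, 6, 8, 10, 11}
(A ∪ B)' = U \ (A ∪ B) = {3, 4, 7, 9}
Verification via A' ∩ B': A' = {1, 3, 4, 5, 7, 9, 10}, B' = {3, 4, 6, 7, 8, 9, 11}
A' ∩ B' = {3, 4, 7, 9} ✓

{3, 4, 7, 9}


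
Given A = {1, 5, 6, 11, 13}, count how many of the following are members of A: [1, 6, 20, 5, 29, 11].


Set A = {1, 5, 6, 11, 13}
Candidates: [1, 6, 20, 5, 29, 11]
Check each candidate:
1 ∈ A, 6 ∈ A, 20 ∉ A, 5 ∈ A, 29 ∉ A, 11 ∈ A
Count of candidates in A: 4

4


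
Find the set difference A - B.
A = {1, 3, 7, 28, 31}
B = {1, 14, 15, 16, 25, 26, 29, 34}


Set A = {1, 3, 7, 28, 31}
Set B = {1, 14, 15, 16, 25, 26, 29, 34}
A \ B includes elements in A that are not in B.
Check each element of A:
1 (in B, remove), 3 (not in B, keep), 7 (not in B, keep), 28 (not in B, keep), 31 (not in B, keep)
A \ B = {3, 7, 28, 31}

{3, 7, 28, 31}


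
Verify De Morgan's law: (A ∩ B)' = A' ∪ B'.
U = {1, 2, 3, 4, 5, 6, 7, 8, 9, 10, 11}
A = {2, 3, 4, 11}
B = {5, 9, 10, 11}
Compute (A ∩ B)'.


U = {1, 2, 3, 4, 5, 6, 7, 8, 9, 10, 11}
A = {2, 3, 4, 11}, B = {5, 9, 10, 11}
A ∩ B = {11}
(A ∩ B)' = U \ (A ∩ B) = {1, 2, 3, 4, 5, 6, 7, 8, 9, 10}
Verification via A' ∪ B': A' = {1, 5, 6, 7, 8, 9, 10}, B' = {1, 2, 3, 4, 6, 7, 8}
A' ∪ B' = {1, 2, 3, 4, 5, 6, 7, 8, 9, 10} ✓

{1, 2, 3, 4, 5, 6, 7, 8, 9, 10}


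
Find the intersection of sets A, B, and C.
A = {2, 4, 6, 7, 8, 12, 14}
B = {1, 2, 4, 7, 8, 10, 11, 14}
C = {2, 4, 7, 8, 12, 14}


Set A = {2, 4, 6, 7, 8, 12, 14}
Set B = {1, 2, 4, 7, 8, 10, 11, 14}
Set C = {2, 4, 7, 8, 12, 14}
First, A ∩ B = {2, 4, 7, 8, 14}
Then, (A ∩ B) ∩ C = {2, 4, 7, 8, 14}

{2, 4, 7, 8, 14}


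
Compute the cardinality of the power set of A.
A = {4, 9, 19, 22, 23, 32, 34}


Set A = {4, 9, 19, 22, 23, 32, 34}
|A| = 7
The power set P(A) contains all subsets of A.
|P(A)| = 2^|A| = 2^7 = 128

128


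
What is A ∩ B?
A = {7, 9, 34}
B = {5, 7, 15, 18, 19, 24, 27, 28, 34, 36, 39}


Set A = {7, 9, 34}
Set B = {5, 7, 15, 18, 19, 24, 27, 28, 34, 36, 39}
A ∩ B includes only elements in both sets.
Check each element of A against B:
7 ✓, 9 ✗, 34 ✓
A ∩ B = {7, 34}

{7, 34}


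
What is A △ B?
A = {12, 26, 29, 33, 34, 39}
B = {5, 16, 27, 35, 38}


Set A = {12, 26, 29, 33, 34, 39}
Set B = {5, 16, 27, 35, 38}
A △ B = (A \ B) ∪ (B \ A)
Elements in A but not B: {12, 26, 29, 33, 34, 39}
Elements in B but not A: {5, 16, 27, 35, 38}
A △ B = {5, 12, 16, 26, 27, 29, 33, 34, 35, 38, 39}

{5, 12, 16, 26, 27, 29, 33, 34, 35, 38, 39}


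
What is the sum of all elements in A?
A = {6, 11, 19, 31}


Set A = {6, 11, 19, 31}
Sum = 6 + 11 + 19 + 31 = 67

67


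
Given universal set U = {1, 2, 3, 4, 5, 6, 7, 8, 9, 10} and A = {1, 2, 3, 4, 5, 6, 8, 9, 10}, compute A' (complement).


Universal set U = {1, 2, 3, 4, 5, 6, 7, 8, 9, 10}
Set A = {1, 2, 3, 4, 5, 6, 8, 9, 10}
A' = U \ A = elements in U but not in A
Checking each element of U:
1 (in A, exclude), 2 (in A, exclude), 3 (in A, exclude), 4 (in A, exclude), 5 (in A, exclude), 6 (in A, exclude), 7 (not in A, include), 8 (in A, exclude), 9 (in A, exclude), 10 (in A, exclude)
A' = {7}

{7}


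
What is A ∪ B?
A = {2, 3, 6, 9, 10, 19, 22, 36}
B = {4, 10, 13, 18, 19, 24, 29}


Set A = {2, 3, 6, 9, 10, 19, 22, 36}
Set B = {4, 10, 13, 18, 19, 24, 29}
A ∪ B includes all elements in either set.
Elements from A: {2, 3, 6, 9, 10, 19, 22, 36}
Elements from B not already included: {4, 13, 18, 24, 29}
A ∪ B = {2, 3, 4, 6, 9, 10, 13, 18, 19, 22, 24, 29, 36}

{2, 3, 4, 6, 9, 10, 13, 18, 19, 22, 24, 29, 36}


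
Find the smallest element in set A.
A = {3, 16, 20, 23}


Set A = {3, 16, 20, 23}
Elements in ascending order: 3, 16, 20, 23
The smallest element is 3.

3


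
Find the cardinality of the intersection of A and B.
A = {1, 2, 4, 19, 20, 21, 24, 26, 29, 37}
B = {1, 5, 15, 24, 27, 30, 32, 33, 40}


Set A = {1, 2, 4, 19, 20, 21, 24, 26, 29, 37}
Set B = {1, 5, 15, 24, 27, 30, 32, 33, 40}
A ∩ B = {1, 24}
|A ∩ B| = 2

2


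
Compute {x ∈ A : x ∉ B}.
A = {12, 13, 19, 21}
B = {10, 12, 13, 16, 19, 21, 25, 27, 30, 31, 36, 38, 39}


Set A = {12, 13, 19, 21}
Set B = {10, 12, 13, 16, 19, 21, 25, 27, 30, 31, 36, 38, 39}
Check each element of A against B:
12 ∈ B, 13 ∈ B, 19 ∈ B, 21 ∈ B
Elements of A not in B: {}

{}


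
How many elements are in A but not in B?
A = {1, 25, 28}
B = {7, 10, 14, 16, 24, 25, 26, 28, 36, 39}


Set A = {1, 25, 28}
Set B = {7, 10, 14, 16, 24, 25, 26, 28, 36, 39}
A \ B = {1}
|A \ B| = 1

1


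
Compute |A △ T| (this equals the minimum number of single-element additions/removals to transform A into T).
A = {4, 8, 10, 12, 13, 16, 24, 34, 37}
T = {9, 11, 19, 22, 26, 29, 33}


Set A = {4, 8, 10, 12, 13, 16, 24, 34, 37}
Set T = {9, 11, 19, 22, 26, 29, 33}
Elements to remove from A (in A, not in T): {4, 8, 10, 12, 13, 16, 24, 34, 37} → 9 removals
Elements to add to A (in T, not in A): {9, 11, 19, 22, 26, 29, 33} → 7 additions
Total edits = 9 + 7 = 16

16


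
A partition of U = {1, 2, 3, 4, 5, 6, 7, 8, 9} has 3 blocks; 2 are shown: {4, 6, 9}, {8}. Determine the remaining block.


U = {1, 2, 3, 4, 5, 6, 7, 8, 9}
Shown blocks: {4, 6, 9}, {8}
A partition's blocks are pairwise disjoint and cover U, so the missing block = U \ (union of shown blocks).
Union of shown blocks: {4, 6, 8, 9}
Missing block = U \ (union) = {1, 2, 3, 5, 7}

{1, 2, 3, 5, 7}


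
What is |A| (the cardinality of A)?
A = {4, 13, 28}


Set A = {4, 13, 28}
Listing elements: 4, 13, 28
Counting: 3 elements
|A| = 3

3


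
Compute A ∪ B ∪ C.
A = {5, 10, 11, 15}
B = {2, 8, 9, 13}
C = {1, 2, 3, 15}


Set A = {5, 10, 11, 15}
Set B = {2, 8, 9, 13}
Set C = {1, 2, 3, 15}
First, A ∪ B = {2, 5, 8, 9, 10, 11, 13, 15}
Then, (A ∪ B) ∪ C = {1, 2, 3, 5, 8, 9, 10, 11, 13, 15}

{1, 2, 3, 5, 8, 9, 10, 11, 13, 15}


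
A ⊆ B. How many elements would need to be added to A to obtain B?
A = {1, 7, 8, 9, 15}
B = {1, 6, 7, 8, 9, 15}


Set A = {1, 7, 8, 9, 15}, |A| = 5
Set B = {1, 6, 7, 8, 9, 15}, |B| = 6
Since A ⊆ B: B \ A = {6}
|B| - |A| = 6 - 5 = 1

1


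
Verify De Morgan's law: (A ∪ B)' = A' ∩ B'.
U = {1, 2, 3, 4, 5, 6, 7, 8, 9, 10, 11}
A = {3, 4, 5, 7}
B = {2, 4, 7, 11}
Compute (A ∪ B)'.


U = {1, 2, 3, 4, 5, 6, 7, 8, 9, 10, 11}
A = {3, 4, 5, 7}, B = {2, 4, 7, 11}
A ∪ B = {2, 3, 4, 5, 7, 11}
(A ∪ B)' = U \ (A ∪ B) = {1, 6, 8, 9, 10}
Verification via A' ∩ B': A' = {1, 2, 6, 8, 9, 10, 11}, B' = {1, 3, 5, 6, 8, 9, 10}
A' ∩ B' = {1, 6, 8, 9, 10} ✓

{1, 6, 8, 9, 10}


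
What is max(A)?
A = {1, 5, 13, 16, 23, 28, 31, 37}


Set A = {1, 5, 13, 16, 23, 28, 31, 37}
Elements in ascending order: 1, 5, 13, 16, 23, 28, 31, 37
The largest element is 37.

37


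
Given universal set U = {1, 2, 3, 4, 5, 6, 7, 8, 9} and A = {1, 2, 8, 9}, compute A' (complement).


Universal set U = {1, 2, 3, 4, 5, 6, 7, 8, 9}
Set A = {1, 2, 8, 9}
A' = U \ A = elements in U but not in A
Checking each element of U:
1 (in A, exclude), 2 (in A, exclude), 3 (not in A, include), 4 (not in A, include), 5 (not in A, include), 6 (not in A, include), 7 (not in A, include), 8 (in A, exclude), 9 (in A, exclude)
A' = {3, 4, 5, 6, 7}

{3, 4, 5, 6, 7}


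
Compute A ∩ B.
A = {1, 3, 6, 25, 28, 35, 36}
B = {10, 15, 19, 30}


Set A = {1, 3, 6, 25, 28, 35, 36}
Set B = {10, 15, 19, 30}
A ∩ B includes only elements in both sets.
Check each element of A against B:
1 ✗, 3 ✗, 6 ✗, 25 ✗, 28 ✗, 35 ✗, 36 ✗
A ∩ B = {}

{}


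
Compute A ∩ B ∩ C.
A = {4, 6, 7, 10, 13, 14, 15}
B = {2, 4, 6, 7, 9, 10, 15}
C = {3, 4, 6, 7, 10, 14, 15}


Set A = {4, 6, 7, 10, 13, 14, 15}
Set B = {2, 4, 6, 7, 9, 10, 15}
Set C = {3, 4, 6, 7, 10, 14, 15}
First, A ∩ B = {4, 6, 7, 10, 15}
Then, (A ∩ B) ∩ C = {4, 6, 7, 10, 15}

{4, 6, 7, 10, 15}


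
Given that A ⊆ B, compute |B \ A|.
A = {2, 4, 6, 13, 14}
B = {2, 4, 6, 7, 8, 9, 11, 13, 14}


Set A = {2, 4, 6, 13, 14}, |A| = 5
Set B = {2, 4, 6, 7, 8, 9, 11, 13, 14}, |B| = 9
Since A ⊆ B: B \ A = {7, 8, 9, 11}
|B| - |A| = 9 - 5 = 4

4


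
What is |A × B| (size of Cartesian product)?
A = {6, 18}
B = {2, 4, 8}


Set A = {6, 18} has 2 elements.
Set B = {2, 4, 8} has 3 elements.
|A × B| = |A| × |B| = 2 × 3 = 6

6


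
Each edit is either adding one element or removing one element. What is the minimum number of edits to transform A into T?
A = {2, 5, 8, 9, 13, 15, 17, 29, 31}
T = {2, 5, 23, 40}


Set A = {2, 5, 8, 9, 13, 15, 17, 29, 31}
Set T = {2, 5, 23, 40}
Elements to remove from A (in A, not in T): {8, 9, 13, 15, 17, 29, 31} → 7 removals
Elements to add to A (in T, not in A): {23, 40} → 2 additions
Total edits = 7 + 2 = 9

9


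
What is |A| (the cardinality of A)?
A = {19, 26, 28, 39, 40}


Set A = {19, 26, 28, 39, 40}
Listing elements: 19, 26, 28, 39, 40
Counting: 5 elements
|A| = 5

5


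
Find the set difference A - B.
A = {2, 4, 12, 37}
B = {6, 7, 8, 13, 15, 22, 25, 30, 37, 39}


Set A = {2, 4, 12, 37}
Set B = {6, 7, 8, 13, 15, 22, 25, 30, 37, 39}
A \ B includes elements in A that are not in B.
Check each element of A:
2 (not in B, keep), 4 (not in B, keep), 12 (not in B, keep), 37 (in B, remove)
A \ B = {2, 4, 12}

{2, 4, 12}


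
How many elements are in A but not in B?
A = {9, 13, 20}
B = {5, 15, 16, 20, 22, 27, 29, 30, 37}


Set A = {9, 13, 20}
Set B = {5, 15, 16, 20, 22, 27, 29, 30, 37}
A \ B = {9, 13}
|A \ B| = 2

2


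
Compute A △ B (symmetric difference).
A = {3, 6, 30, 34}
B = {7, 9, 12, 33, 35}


Set A = {3, 6, 30, 34}
Set B = {7, 9, 12, 33, 35}
A △ B = (A \ B) ∪ (B \ A)
Elements in A but not B: {3, 6, 30, 34}
Elements in B but not A: {7, 9, 12, 33, 35}
A △ B = {3, 6, 7, 9, 12, 30, 33, 34, 35}

{3, 6, 7, 9, 12, 30, 33, 34, 35}


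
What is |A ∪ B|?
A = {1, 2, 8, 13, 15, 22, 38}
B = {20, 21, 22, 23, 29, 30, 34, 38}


Set A = {1, 2, 8, 13, 15, 22, 38}, |A| = 7
Set B = {20, 21, 22, 23, 29, 30, 34, 38}, |B| = 8
A ∩ B = {22, 38}, |A ∩ B| = 2
|A ∪ B| = |A| + |B| - |A ∩ B| = 7 + 8 - 2 = 13

13


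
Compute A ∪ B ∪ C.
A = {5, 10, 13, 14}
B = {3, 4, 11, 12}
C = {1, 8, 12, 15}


Set A = {5, 10, 13, 14}
Set B = {3, 4, 11, 12}
Set C = {1, 8, 12, 15}
First, A ∪ B = {3, 4, 5, 10, 11, 12, 13, 14}
Then, (A ∪ B) ∪ C = {1, 3, 4, 5, 8, 10, 11, 12, 13, 14, 15}

{1, 3, 4, 5, 8, 10, 11, 12, 13, 14, 15}


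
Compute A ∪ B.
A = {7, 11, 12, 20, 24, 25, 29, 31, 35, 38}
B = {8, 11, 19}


Set A = {7, 11, 12, 20, 24, 25, 29, 31, 35, 38}
Set B = {8, 11, 19}
A ∪ B includes all elements in either set.
Elements from A: {7, 11, 12, 20, 24, 25, 29, 31, 35, 38}
Elements from B not already included: {8, 19}
A ∪ B = {7, 8, 11, 12, 19, 20, 24, 25, 29, 31, 35, 38}

{7, 8, 11, 12, 19, 20, 24, 25, 29, 31, 35, 38}


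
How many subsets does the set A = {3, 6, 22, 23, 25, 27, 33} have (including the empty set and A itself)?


Set A = {3, 6, 22, 23, 25, 27, 33}
|A| = 7
The power set P(A) contains all subsets of A.
|P(A)| = 2^|A| = 2^7 = 128

128


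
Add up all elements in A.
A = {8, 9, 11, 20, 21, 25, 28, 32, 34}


Set A = {8, 9, 11, 20, 21, 25, 28, 32, 34}
Sum = 8 + 9 + 11 + 20 + 21 + 25 + 28 + 32 + 34 = 188

188


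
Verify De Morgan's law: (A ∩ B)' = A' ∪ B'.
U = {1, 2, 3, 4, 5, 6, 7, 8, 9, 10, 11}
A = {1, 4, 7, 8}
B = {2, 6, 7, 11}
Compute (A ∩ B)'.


U = {1, 2, 3, 4, 5, 6, 7, 8, 9, 10, 11}
A = {1, 4, 7, 8}, B = {2, 6, 7, 11}
A ∩ B = {7}
(A ∩ B)' = U \ (A ∩ B) = {1, 2, 3, 4, 5, 6, 8, 9, 10, 11}
Verification via A' ∪ B': A' = {2, 3, 5, 6, 9, 10, 11}, B' = {1, 3, 4, 5, 8, 9, 10}
A' ∪ B' = {1, 2, 3, 4, 5, 6, 8, 9, 10, 11} ✓

{1, 2, 3, 4, 5, 6, 8, 9, 10, 11}


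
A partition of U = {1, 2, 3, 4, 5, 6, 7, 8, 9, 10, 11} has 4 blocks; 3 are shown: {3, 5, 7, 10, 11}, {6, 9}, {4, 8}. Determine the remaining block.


U = {1, 2, 3, 4, 5, 6, 7, 8, 9, 10, 11}
Shown blocks: {3, 5, 7, 10, 11}, {6, 9}, {4, 8}
A partition's blocks are pairwise disjoint and cover U, so the missing block = U \ (union of shown blocks).
Union of shown blocks: {3, 4, 5, 6, 7, 8, 9, 10, 11}
Missing block = U \ (union) = {1, 2}

{1, 2}


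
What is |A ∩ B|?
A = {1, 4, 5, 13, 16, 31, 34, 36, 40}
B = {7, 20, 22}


Set A = {1, 4, 5, 13, 16, 31, 34, 36, 40}
Set B = {7, 20, 22}
A ∩ B = {}
|A ∩ B| = 0

0


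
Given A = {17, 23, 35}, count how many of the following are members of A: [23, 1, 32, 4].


Set A = {17, 23, 35}
Candidates: [23, 1, 32, 4]
Check each candidate:
23 ∈ A, 1 ∉ A, 32 ∉ A, 4 ∉ A
Count of candidates in A: 1

1


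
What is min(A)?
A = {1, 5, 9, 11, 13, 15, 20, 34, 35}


Set A = {1, 5, 9, 11, 13, 15, 20, 34, 35}
Elements in ascending order: 1, 5, 9, 11, 13, 15, 20, 34, 35
The smallest element is 1.

1


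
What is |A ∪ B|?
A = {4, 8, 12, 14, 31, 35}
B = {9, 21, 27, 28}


Set A = {4, 8, 12, 14, 31, 35}, |A| = 6
Set B = {9, 21, 27, 28}, |B| = 4
A ∩ B = {}, |A ∩ B| = 0
|A ∪ B| = |A| + |B| - |A ∩ B| = 6 + 4 - 0 = 10

10


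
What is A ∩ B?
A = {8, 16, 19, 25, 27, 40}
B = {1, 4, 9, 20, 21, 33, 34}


Set A = {8, 16, 19, 25, 27, 40}
Set B = {1, 4, 9, 20, 21, 33, 34}
A ∩ B includes only elements in both sets.
Check each element of A against B:
8 ✗, 16 ✗, 19 ✗, 25 ✗, 27 ✗, 40 ✗
A ∩ B = {}

{}


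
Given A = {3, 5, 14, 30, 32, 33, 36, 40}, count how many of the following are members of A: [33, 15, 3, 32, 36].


Set A = {3, 5, 14, 30, 32, 33, 36, 40}
Candidates: [33, 15, 3, 32, 36]
Check each candidate:
33 ∈ A, 15 ∉ A, 3 ∈ A, 32 ∈ A, 36 ∈ A
Count of candidates in A: 4

4


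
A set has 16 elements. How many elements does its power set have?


The set has 16 elements.
The power set contains all possible subsets.
|P(A)| = 2^|A| = 2^16 = 65536

65536


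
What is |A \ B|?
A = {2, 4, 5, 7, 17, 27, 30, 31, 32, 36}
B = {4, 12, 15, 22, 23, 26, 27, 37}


Set A = {2, 4, 5, 7, 17, 27, 30, 31, 32, 36}
Set B = {4, 12, 15, 22, 23, 26, 27, 37}
A \ B = {2, 5, 7, 17, 30, 31, 32, 36}
|A \ B| = 8

8


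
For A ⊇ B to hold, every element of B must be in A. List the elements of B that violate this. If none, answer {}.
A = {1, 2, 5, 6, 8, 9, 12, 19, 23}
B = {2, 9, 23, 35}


Set A = {1, 2, 5, 6, 8, 9, 12, 19, 23}
Set B = {2, 9, 23, 35}
Check each element of B against A:
2 ∈ A, 9 ∈ A, 23 ∈ A, 35 ∉ A (include)
Elements of B not in A: {35}

{35}


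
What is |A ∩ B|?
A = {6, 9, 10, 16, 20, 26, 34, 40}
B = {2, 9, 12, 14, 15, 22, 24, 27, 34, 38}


Set A = {6, 9, 10, 16, 20, 26, 34, 40}
Set B = {2, 9, 12, 14, 15, 22, 24, 27, 34, 38}
A ∩ B = {9, 34}
|A ∩ B| = 2

2


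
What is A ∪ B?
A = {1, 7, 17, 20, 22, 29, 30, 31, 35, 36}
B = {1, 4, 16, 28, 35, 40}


Set A = {1, 7, 17, 20, 22, 29, 30, 31, 35, 36}
Set B = {1, 4, 16, 28, 35, 40}
A ∪ B includes all elements in either set.
Elements from A: {1, 7, 17, 20, 22, 29, 30, 31, 35, 36}
Elements from B not already included: {4, 16, 28, 40}
A ∪ B = {1, 4, 7, 16, 17, 20, 22, 28, 29, 30, 31, 35, 36, 40}

{1, 4, 7, 16, 17, 20, 22, 28, 29, 30, 31, 35, 36, 40}


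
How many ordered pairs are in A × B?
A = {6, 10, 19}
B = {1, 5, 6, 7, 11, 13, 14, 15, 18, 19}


Set A = {6, 10, 19} has 3 elements.
Set B = {1, 5, 6, 7, 11, 13, 14, 15, 18, 19} has 10 elements.
|A × B| = |A| × |B| = 3 × 10 = 30

30


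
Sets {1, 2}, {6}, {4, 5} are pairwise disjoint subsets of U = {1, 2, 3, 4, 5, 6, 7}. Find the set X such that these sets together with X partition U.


U = {1, 2, 3, 4, 5, 6, 7}
Shown blocks: {1, 2}, {6}, {4, 5}
A partition's blocks are pairwise disjoint and cover U, so the missing block = U \ (union of shown blocks).
Union of shown blocks: {1, 2, 4, 5, 6}
Missing block = U \ (union) = {3, 7}

{3, 7}


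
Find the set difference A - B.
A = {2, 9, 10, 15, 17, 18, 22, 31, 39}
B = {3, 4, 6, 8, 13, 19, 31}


Set A = {2, 9, 10, 15, 17, 18, 22, 31, 39}
Set B = {3, 4, 6, 8, 13, 19, 31}
A \ B includes elements in A that are not in B.
Check each element of A:
2 (not in B, keep), 9 (not in B, keep), 10 (not in B, keep), 15 (not in B, keep), 17 (not in B, keep), 18 (not in B, keep), 22 (not in B, keep), 31 (in B, remove), 39 (not in B, keep)
A \ B = {2, 9, 10, 15, 17, 18, 22, 39}

{2, 9, 10, 15, 17, 18, 22, 39}


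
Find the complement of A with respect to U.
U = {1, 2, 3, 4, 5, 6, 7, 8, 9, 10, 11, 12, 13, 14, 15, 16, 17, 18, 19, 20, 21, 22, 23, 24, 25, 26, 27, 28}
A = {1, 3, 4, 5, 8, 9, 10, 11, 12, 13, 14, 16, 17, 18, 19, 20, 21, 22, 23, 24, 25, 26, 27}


Universal set U = {1, 2, 3, 4, 5, 6, 7, 8, 9, 10, 11, 12, 13, 14, 15, 16, 17, 18, 19, 20, 21, 22, 23, 24, 25, 26, 27, 28}
Set A = {1, 3, 4, 5, 8, 9, 10, 11, 12, 13, 14, 16, 17, 18, 19, 20, 21, 22, 23, 24, 25, 26, 27}
A' = U \ A = elements in U but not in A
Checking each element of U:
1 (in A, exclude), 2 (not in A, include), 3 (in A, exclude), 4 (in A, exclude), 5 (in A, exclude), 6 (not in A, include), 7 (not in A, include), 8 (in A, exclude), 9 (in A, exclude), 10 (in A, exclude), 11 (in A, exclude), 12 (in A, exclude), 13 (in A, exclude), 14 (in A, exclude), 15 (not in A, include), 16 (in A, exclude), 17 (in A, exclude), 18 (in A, exclude), 19 (in A, exclude), 20 (in A, exclude), 21 (in A, exclude), 22 (in A, exclude), 23 (in A, exclude), 24 (in A, exclude), 25 (in A, exclude), 26 (in A, exclude), 27 (in A, exclude), 28 (not in A, include)
A' = {2, 6, 7, 15, 28}

{2, 6, 7, 15, 28}


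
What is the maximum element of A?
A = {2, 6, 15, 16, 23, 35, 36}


Set A = {2, 6, 15, 16, 23, 35, 36}
Elements in ascending order: 2, 6, 15, 16, 23, 35, 36
The largest element is 36.

36


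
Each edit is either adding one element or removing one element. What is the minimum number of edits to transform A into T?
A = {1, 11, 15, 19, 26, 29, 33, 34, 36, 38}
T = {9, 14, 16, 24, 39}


Set A = {1, 11, 15, 19, 26, 29, 33, 34, 36, 38}
Set T = {9, 14, 16, 24, 39}
Elements to remove from A (in A, not in T): {1, 11, 15, 19, 26, 29, 33, 34, 36, 38} → 10 removals
Elements to add to A (in T, not in A): {9, 14, 16, 24, 39} → 5 additions
Total edits = 10 + 5 = 15

15


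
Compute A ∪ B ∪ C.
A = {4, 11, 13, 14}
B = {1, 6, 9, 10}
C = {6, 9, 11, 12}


Set A = {4, 11, 13, 14}
Set B = {1, 6, 9, 10}
Set C = {6, 9, 11, 12}
First, A ∪ B = {1, 4, 6, 9, 10, 11, 13, 14}
Then, (A ∪ B) ∪ C = {1, 4, 6, 9, 10, 11, 12, 13, 14}

{1, 4, 6, 9, 10, 11, 12, 13, 14}


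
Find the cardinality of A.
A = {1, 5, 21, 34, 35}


Set A = {1, 5, 21, 34, 35}
Listing elements: 1, 5, 21, 34, 35
Counting: 5 elements
|A| = 5

5


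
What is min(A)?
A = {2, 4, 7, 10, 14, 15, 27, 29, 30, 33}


Set A = {2, 4, 7, 10, 14, 15, 27, 29, 30, 33}
Elements in ascending order: 2, 4, 7, 10, 14, 15, 27, 29, 30, 33
The smallest element is 2.

2


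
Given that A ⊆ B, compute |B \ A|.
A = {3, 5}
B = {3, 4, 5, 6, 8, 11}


Set A = {3, 5}, |A| = 2
Set B = {3, 4, 5, 6, 8, 11}, |B| = 6
Since A ⊆ B: B \ A = {4, 6, 8, 11}
|B| - |A| = 6 - 2 = 4

4


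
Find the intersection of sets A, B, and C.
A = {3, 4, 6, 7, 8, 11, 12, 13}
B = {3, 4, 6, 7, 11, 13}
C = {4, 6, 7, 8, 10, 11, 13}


Set A = {3, 4, 6, 7, 8, 11, 12, 13}
Set B = {3, 4, 6, 7, 11, 13}
Set C = {4, 6, 7, 8, 10, 11, 13}
First, A ∩ B = {3, 4, 6, 7, 11, 13}
Then, (A ∩ B) ∩ C = {4, 6, 7, 11, 13}

{4, 6, 7, 11, 13}


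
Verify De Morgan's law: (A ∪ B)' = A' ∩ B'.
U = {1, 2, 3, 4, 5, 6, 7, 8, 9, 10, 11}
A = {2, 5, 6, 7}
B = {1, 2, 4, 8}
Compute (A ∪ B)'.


U = {1, 2, 3, 4, 5, 6, 7, 8, 9, 10, 11}
A = {2, 5, 6, 7}, B = {1, 2, 4, 8}
A ∪ B = {1, 2, 4, 5, 6, 7, 8}
(A ∪ B)' = U \ (A ∪ B) = {3, 9, 10, 11}
Verification via A' ∩ B': A' = {1, 3, 4, 8, 9, 10, 11}, B' = {3, 5, 6, 7, 9, 10, 11}
A' ∩ B' = {3, 9, 10, 11} ✓

{3, 9, 10, 11}


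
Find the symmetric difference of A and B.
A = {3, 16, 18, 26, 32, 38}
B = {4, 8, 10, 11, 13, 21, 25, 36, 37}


Set A = {3, 16, 18, 26, 32, 38}
Set B = {4, 8, 10, 11, 13, 21, 25, 36, 37}
A △ B = (A \ B) ∪ (B \ A)
Elements in A but not B: {3, 16, 18, 26, 32, 38}
Elements in B but not A: {4, 8, 10, 11, 13, 21, 25, 36, 37}
A △ B = {3, 4, 8, 10, 11, 13, 16, 18, 21, 25, 26, 32, 36, 37, 38}

{3, 4, 8, 10, 11, 13, 16, 18, 21, 25, 26, 32, 36, 37, 38}


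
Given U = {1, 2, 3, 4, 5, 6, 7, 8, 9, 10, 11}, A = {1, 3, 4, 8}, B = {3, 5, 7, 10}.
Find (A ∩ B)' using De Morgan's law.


U = {1, 2, 3, 4, 5, 6, 7, 8, 9, 10, 11}
A = {1, 3, 4, 8}, B = {3, 5, 7, 10}
A ∩ B = {3}
(A ∩ B)' = U \ (A ∩ B) = {1, 2, 4, 5, 6, 7, 8, 9, 10, 11}
Verification via A' ∪ B': A' = {2, 5, 6, 7, 9, 10, 11}, B' = {1, 2, 4, 6, 8, 9, 11}
A' ∪ B' = {1, 2, 4, 5, 6, 7, 8, 9, 10, 11} ✓

{1, 2, 4, 5, 6, 7, 8, 9, 10, 11}


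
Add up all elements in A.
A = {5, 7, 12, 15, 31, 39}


Set A = {5, 7, 12, 15, 31, 39}
Sum = 5 + 7 + 12 + 15 + 31 + 39 = 109

109


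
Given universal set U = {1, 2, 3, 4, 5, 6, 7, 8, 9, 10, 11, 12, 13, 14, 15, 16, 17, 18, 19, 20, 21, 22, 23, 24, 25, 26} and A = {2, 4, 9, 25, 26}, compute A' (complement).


Universal set U = {1, 2, 3, 4, 5, 6, 7, 8, 9, 10, 11, 12, 13, 14, 15, 16, 17, 18, 19, 20, 21, 22, 23, 24, 25, 26}
Set A = {2, 4, 9, 25, 26}
A' = U \ A = elements in U but not in A
Checking each element of U:
1 (not in A, include), 2 (in A, exclude), 3 (not in A, include), 4 (in A, exclude), 5 (not in A, include), 6 (not in A, include), 7 (not in A, include), 8 (not in A, include), 9 (in A, exclude), 10 (not in A, include), 11 (not in A, include), 12 (not in A, include), 13 (not in A, include), 14 (not in A, include), 15 (not in A, include), 16 (not in A, include), 17 (not in A, include), 18 (not in A, include), 19 (not in A, include), 20 (not in A, include), 21 (not in A, include), 22 (not in A, include), 23 (not in A, include), 24 (not in A, include), 25 (in A, exclude), 26 (in A, exclude)
A' = {1, 3, 5, 6, 7, 8, 10, 11, 12, 13, 14, 15, 16, 17, 18, 19, 20, 21, 22, 23, 24}

{1, 3, 5, 6, 7, 8, 10, 11, 12, 13, 14, 15, 16, 17, 18, 19, 20, 21, 22, 23, 24}


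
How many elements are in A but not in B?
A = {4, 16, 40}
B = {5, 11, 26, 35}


Set A = {4, 16, 40}
Set B = {5, 11, 26, 35}
A \ B = {4, 16, 40}
|A \ B| = 3

3


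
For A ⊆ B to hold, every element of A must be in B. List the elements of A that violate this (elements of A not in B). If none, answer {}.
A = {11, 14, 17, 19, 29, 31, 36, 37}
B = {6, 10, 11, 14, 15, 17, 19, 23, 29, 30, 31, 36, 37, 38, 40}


Set A = {11, 14, 17, 19, 29, 31, 36, 37}
Set B = {6, 10, 11, 14, 15, 17, 19, 23, 29, 30, 31, 36, 37, 38, 40}
Check each element of A against B:
11 ∈ B, 14 ∈ B, 17 ∈ B, 19 ∈ B, 29 ∈ B, 31 ∈ B, 36 ∈ B, 37 ∈ B
Elements of A not in B: {}

{}


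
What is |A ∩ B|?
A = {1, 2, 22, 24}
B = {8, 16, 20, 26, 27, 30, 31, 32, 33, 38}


Set A = {1, 2, 22, 24}
Set B = {8, 16, 20, 26, 27, 30, 31, 32, 33, 38}
A ∩ B = {}
|A ∩ B| = 0

0


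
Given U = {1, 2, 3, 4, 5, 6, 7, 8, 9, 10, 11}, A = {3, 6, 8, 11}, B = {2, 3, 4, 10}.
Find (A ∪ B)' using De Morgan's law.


U = {1, 2, 3, 4, 5, 6, 7, 8, 9, 10, 11}
A = {3, 6, 8, 11}, B = {2, 3, 4, 10}
A ∪ B = {2, 3, 4, 6, 8, 10, 11}
(A ∪ B)' = U \ (A ∪ B) = {1, 5, 7, 9}
Verification via A' ∩ B': A' = {1, 2, 4, 5, 7, 9, 10}, B' = {1, 5, 6, 7, 8, 9, 11}
A' ∩ B' = {1, 5, 7, 9} ✓

{1, 5, 7, 9}


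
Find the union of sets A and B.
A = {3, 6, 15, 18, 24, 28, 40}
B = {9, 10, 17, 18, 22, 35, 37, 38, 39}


Set A = {3, 6, 15, 18, 24, 28, 40}
Set B = {9, 10, 17, 18, 22, 35, 37, 38, 39}
A ∪ B includes all elements in either set.
Elements from A: {3, 6, 15, 18, 24, 28, 40}
Elements from B not already included: {9, 10, 17, 22, 35, 37, 38, 39}
A ∪ B = {3, 6, 9, 10, 15, 17, 18, 22, 24, 28, 35, 37, 38, 39, 40}

{3, 6, 9, 10, 15, 17, 18, 22, 24, 28, 35, 37, 38, 39, 40}


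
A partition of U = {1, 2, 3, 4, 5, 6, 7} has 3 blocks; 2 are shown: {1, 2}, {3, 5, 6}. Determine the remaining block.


U = {1, 2, 3, 4, 5, 6, 7}
Shown blocks: {1, 2}, {3, 5, 6}
A partition's blocks are pairwise disjoint and cover U, so the missing block = U \ (union of shown blocks).
Union of shown blocks: {1, 2, 3, 5, 6}
Missing block = U \ (union) = {4, 7}

{4, 7}


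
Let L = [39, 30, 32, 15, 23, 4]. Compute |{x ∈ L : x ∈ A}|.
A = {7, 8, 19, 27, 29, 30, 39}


Set A = {7, 8, 19, 27, 29, 30, 39}
Candidates: [39, 30, 32, 15, 23, 4]
Check each candidate:
39 ∈ A, 30 ∈ A, 32 ∉ A, 15 ∉ A, 23 ∉ A, 4 ∉ A
Count of candidates in A: 2

2


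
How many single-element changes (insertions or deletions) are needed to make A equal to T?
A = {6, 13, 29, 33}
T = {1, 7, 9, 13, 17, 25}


Set A = {6, 13, 29, 33}
Set T = {1, 7, 9, 13, 17, 25}
Elements to remove from A (in A, not in T): {6, 29, 33} → 3 removals
Elements to add to A (in T, not in A): {1, 7, 9, 17, 25} → 5 additions
Total edits = 3 + 5 = 8

8


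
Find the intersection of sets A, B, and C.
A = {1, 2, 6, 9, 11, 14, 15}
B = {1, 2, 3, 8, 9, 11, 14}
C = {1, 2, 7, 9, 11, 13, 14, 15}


Set A = {1, 2, 6, 9, 11, 14, 15}
Set B = {1, 2, 3, 8, 9, 11, 14}
Set C = {1, 2, 7, 9, 11, 13, 14, 15}
First, A ∩ B = {1, 2, 9, 11, 14}
Then, (A ∩ B) ∩ C = {1, 2, 9, 11, 14}

{1, 2, 9, 11, 14}


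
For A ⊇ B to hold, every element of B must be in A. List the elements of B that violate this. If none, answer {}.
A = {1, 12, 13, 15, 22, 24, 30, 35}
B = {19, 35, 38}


Set A = {1, 12, 13, 15, 22, 24, 30, 35}
Set B = {19, 35, 38}
Check each element of B against A:
19 ∉ A (include), 35 ∈ A, 38 ∉ A (include)
Elements of B not in A: {19, 38}

{19, 38}


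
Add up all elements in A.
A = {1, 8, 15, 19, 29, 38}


Set A = {1, 8, 15, 19, 29, 38}
Sum = 1 + 8 + 15 + 19 + 29 + 38 = 110

110


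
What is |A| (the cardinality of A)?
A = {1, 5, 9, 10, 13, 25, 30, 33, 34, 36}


Set A = {1, 5, 9, 10, 13, 25, 30, 33, 34, 36}
Listing elements: 1, 5, 9, 10, 13, 25, 30, 33, 34, 36
Counting: 10 elements
|A| = 10

10


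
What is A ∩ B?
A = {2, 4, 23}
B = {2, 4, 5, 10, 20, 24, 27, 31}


Set A = {2, 4, 23}
Set B = {2, 4, 5, 10, 20, 24, 27, 31}
A ∩ B includes only elements in both sets.
Check each element of A against B:
2 ✓, 4 ✓, 23 ✗
A ∩ B = {2, 4}

{2, 4}


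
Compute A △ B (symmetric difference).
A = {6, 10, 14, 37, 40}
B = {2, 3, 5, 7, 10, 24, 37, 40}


Set A = {6, 10, 14, 37, 40}
Set B = {2, 3, 5, 7, 10, 24, 37, 40}
A △ B = (A \ B) ∪ (B \ A)
Elements in A but not B: {6, 14}
Elements in B but not A: {2, 3, 5, 7, 24}
A △ B = {2, 3, 5, 6, 7, 14, 24}

{2, 3, 5, 6, 7, 14, 24}


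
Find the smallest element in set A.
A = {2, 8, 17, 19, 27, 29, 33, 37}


Set A = {2, 8, 17, 19, 27, 29, 33, 37}
Elements in ascending order: 2, 8, 17, 19, 27, 29, 33, 37
The smallest element is 2.

2


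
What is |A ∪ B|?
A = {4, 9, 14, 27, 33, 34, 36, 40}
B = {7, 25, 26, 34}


Set A = {4, 9, 14, 27, 33, 34, 36, 40}, |A| = 8
Set B = {7, 25, 26, 34}, |B| = 4
A ∩ B = {34}, |A ∩ B| = 1
|A ∪ B| = |A| + |B| - |A ∩ B| = 8 + 4 - 1 = 11

11


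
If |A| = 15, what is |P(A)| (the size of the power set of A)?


The set has 15 elements.
The power set contains all possible subsets.
|P(A)| = 2^|A| = 2^15 = 32768

32768


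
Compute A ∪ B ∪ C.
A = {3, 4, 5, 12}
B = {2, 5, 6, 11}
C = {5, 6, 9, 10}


Set A = {3, 4, 5, 12}
Set B = {2, 5, 6, 11}
Set C = {5, 6, 9, 10}
First, A ∪ B = {2, 3, 4, 5, 6, 11, 12}
Then, (A ∪ B) ∪ C = {2, 3, 4, 5, 6, 9, 10, 11, 12}

{2, 3, 4, 5, 6, 9, 10, 11, 12}


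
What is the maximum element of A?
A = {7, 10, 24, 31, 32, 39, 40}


Set A = {7, 10, 24, 31, 32, 39, 40}
Elements in ascending order: 7, 10, 24, 31, 32, 39, 40
The largest element is 40.

40


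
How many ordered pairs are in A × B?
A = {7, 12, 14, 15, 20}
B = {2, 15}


Set A = {7, 12, 14, 15, 20} has 5 elements.
Set B = {2, 15} has 2 elements.
|A × B| = |A| × |B| = 5 × 2 = 10

10


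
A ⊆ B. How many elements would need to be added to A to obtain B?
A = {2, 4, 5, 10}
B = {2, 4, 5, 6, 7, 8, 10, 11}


Set A = {2, 4, 5, 10}, |A| = 4
Set B = {2, 4, 5, 6, 7, 8, 10, 11}, |B| = 8
Since A ⊆ B: B \ A = {6, 7, 8, 11}
|B| - |A| = 8 - 4 = 4

4


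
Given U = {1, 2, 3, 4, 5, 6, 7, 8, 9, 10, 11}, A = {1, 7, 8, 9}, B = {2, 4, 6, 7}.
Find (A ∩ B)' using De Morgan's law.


U = {1, 2, 3, 4, 5, 6, 7, 8, 9, 10, 11}
A = {1, 7, 8, 9}, B = {2, 4, 6, 7}
A ∩ B = {7}
(A ∩ B)' = U \ (A ∩ B) = {1, 2, 3, 4, 5, 6, 8, 9, 10, 11}
Verification via A' ∪ B': A' = {2, 3, 4, 5, 6, 10, 11}, B' = {1, 3, 5, 8, 9, 10, 11}
A' ∪ B' = {1, 2, 3, 4, 5, 6, 8, 9, 10, 11} ✓

{1, 2, 3, 4, 5, 6, 8, 9, 10, 11}


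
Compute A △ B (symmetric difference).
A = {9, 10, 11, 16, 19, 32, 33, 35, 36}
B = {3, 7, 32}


Set A = {9, 10, 11, 16, 19, 32, 33, 35, 36}
Set B = {3, 7, 32}
A △ B = (A \ B) ∪ (B \ A)
Elements in A but not B: {9, 10, 11, 16, 19, 33, 35, 36}
Elements in B but not A: {3, 7}
A △ B = {3, 7, 9, 10, 11, 16, 19, 33, 35, 36}

{3, 7, 9, 10, 11, 16, 19, 33, 35, 36}


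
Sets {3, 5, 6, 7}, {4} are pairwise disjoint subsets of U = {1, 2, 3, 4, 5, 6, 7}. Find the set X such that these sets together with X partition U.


U = {1, 2, 3, 4, 5, 6, 7}
Shown blocks: {3, 5, 6, 7}, {4}
A partition's blocks are pairwise disjoint and cover U, so the missing block = U \ (union of shown blocks).
Union of shown blocks: {3, 4, 5, 6, 7}
Missing block = U \ (union) = {1, 2}

{1, 2}


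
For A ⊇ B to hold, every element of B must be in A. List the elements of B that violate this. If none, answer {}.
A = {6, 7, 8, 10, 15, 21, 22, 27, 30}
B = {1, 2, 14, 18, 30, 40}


Set A = {6, 7, 8, 10, 15, 21, 22, 27, 30}
Set B = {1, 2, 14, 18, 30, 40}
Check each element of B against A:
1 ∉ A (include), 2 ∉ A (include), 14 ∉ A (include), 18 ∉ A (include), 30 ∈ A, 40 ∉ A (include)
Elements of B not in A: {1, 2, 14, 18, 40}

{1, 2, 14, 18, 40}


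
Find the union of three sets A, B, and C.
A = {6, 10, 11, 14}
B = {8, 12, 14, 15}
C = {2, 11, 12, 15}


Set A = {6, 10, 11, 14}
Set B = {8, 12, 14, 15}
Set C = {2, 11, 12, 15}
First, A ∪ B = {6, 8, 10, 11, 12, 14, 15}
Then, (A ∪ B) ∪ C = {2, 6, 8, 10, 11, 12, 14, 15}

{2, 6, 8, 10, 11, 12, 14, 15}


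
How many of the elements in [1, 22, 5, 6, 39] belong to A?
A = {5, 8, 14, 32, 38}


Set A = {5, 8, 14, 32, 38}
Candidates: [1, 22, 5, 6, 39]
Check each candidate:
1 ∉ A, 22 ∉ A, 5 ∈ A, 6 ∉ A, 39 ∉ A
Count of candidates in A: 1

1


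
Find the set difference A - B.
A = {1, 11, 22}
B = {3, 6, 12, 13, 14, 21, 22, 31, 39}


Set A = {1, 11, 22}
Set B = {3, 6, 12, 13, 14, 21, 22, 31, 39}
A \ B includes elements in A that are not in B.
Check each element of A:
1 (not in B, keep), 11 (not in B, keep), 22 (in B, remove)
A \ B = {1, 11}

{1, 11}


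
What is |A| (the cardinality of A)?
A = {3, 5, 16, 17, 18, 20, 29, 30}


Set A = {3, 5, 16, 17, 18, 20, 29, 30}
Listing elements: 3, 5, 16, 17, 18, 20, 29, 30
Counting: 8 elements
|A| = 8

8


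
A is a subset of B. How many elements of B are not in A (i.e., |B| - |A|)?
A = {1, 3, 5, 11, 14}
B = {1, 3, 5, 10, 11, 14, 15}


Set A = {1, 3, 5, 11, 14}, |A| = 5
Set B = {1, 3, 5, 10, 11, 14, 15}, |B| = 7
Since A ⊆ B: B \ A = {10, 15}
|B| - |A| = 7 - 5 = 2

2


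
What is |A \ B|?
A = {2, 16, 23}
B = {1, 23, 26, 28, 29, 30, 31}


Set A = {2, 16, 23}
Set B = {1, 23, 26, 28, 29, 30, 31}
A \ B = {2, 16}
|A \ B| = 2

2


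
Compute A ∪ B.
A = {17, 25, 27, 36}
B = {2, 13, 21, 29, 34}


Set A = {17, 25, 27, 36}
Set B = {2, 13, 21, 29, 34}
A ∪ B includes all elements in either set.
Elements from A: {17, 25, 27, 36}
Elements from B not already included: {2, 13, 21, 29, 34}
A ∪ B = {2, 13, 17, 21, 25, 27, 29, 34, 36}

{2, 13, 17, 21, 25, 27, 29, 34, 36}


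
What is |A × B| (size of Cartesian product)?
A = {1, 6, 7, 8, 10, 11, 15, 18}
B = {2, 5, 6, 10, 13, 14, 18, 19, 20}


Set A = {1, 6, 7, 8, 10, 11, 15, 18} has 8 elements.
Set B = {2, 5, 6, 10, 13, 14, 18, 19, 20} has 9 elements.
|A × B| = |A| × |B| = 8 × 9 = 72

72


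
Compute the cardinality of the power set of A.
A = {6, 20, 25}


Set A = {6, 20, 25}
|A| = 3
The power set P(A) contains all subsets of A.
|P(A)| = 2^|A| = 2^3 = 8

8


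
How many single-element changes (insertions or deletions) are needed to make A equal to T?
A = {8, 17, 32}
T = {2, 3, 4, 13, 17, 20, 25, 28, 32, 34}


Set A = {8, 17, 32}
Set T = {2, 3, 4, 13, 17, 20, 25, 28, 32, 34}
Elements to remove from A (in A, not in T): {8} → 1 removals
Elements to add to A (in T, not in A): {2, 3, 4, 13, 20, 25, 28, 34} → 8 additions
Total edits = 1 + 8 = 9

9


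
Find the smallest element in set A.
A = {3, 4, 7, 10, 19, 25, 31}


Set A = {3, 4, 7, 10, 19, 25, 31}
Elements in ascending order: 3, 4, 7, 10, 19, 25, 31
The smallest element is 3.

3


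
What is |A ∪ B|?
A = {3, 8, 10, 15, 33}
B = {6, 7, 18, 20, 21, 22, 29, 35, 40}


Set A = {3, 8, 10, 15, 33}, |A| = 5
Set B = {6, 7, 18, 20, 21, 22, 29, 35, 40}, |B| = 9
A ∩ B = {}, |A ∩ B| = 0
|A ∪ B| = |A| + |B| - |A ∩ B| = 5 + 9 - 0 = 14

14


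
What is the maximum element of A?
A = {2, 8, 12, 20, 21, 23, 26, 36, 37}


Set A = {2, 8, 12, 20, 21, 23, 26, 36, 37}
Elements in ascending order: 2, 8, 12, 20, 21, 23, 26, 36, 37
The largest element is 37.

37


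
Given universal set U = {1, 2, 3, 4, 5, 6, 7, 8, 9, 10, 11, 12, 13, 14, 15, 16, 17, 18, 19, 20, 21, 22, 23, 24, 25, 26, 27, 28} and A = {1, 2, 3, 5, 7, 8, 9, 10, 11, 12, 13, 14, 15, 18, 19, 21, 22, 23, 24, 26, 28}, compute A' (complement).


Universal set U = {1, 2, 3, 4, 5, 6, 7, 8, 9, 10, 11, 12, 13, 14, 15, 16, 17, 18, 19, 20, 21, 22, 23, 24, 25, 26, 27, 28}
Set A = {1, 2, 3, 5, 7, 8, 9, 10, 11, 12, 13, 14, 15, 18, 19, 21, 22, 23, 24, 26, 28}
A' = U \ A = elements in U but not in A
Checking each element of U:
1 (in A, exclude), 2 (in A, exclude), 3 (in A, exclude), 4 (not in A, include), 5 (in A, exclude), 6 (not in A, include), 7 (in A, exclude), 8 (in A, exclude), 9 (in A, exclude), 10 (in A, exclude), 11 (in A, exclude), 12 (in A, exclude), 13 (in A, exclude), 14 (in A, exclude), 15 (in A, exclude), 16 (not in A, include), 17 (not in A, include), 18 (in A, exclude), 19 (in A, exclude), 20 (not in A, include), 21 (in A, exclude), 22 (in A, exclude), 23 (in A, exclude), 24 (in A, exclude), 25 (not in A, include), 26 (in A, exclude), 27 (not in A, include), 28 (in A, exclude)
A' = {4, 6, 16, 17, 20, 25, 27}

{4, 6, 16, 17, 20, 25, 27}


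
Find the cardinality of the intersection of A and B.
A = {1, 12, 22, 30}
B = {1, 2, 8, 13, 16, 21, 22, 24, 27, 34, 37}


Set A = {1, 12, 22, 30}
Set B = {1, 2, 8, 13, 16, 21, 22, 24, 27, 34, 37}
A ∩ B = {1, 22}
|A ∩ B| = 2

2


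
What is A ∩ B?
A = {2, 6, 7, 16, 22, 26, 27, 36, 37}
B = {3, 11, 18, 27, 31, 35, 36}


Set A = {2, 6, 7, 16, 22, 26, 27, 36, 37}
Set B = {3, 11, 18, 27, 31, 35, 36}
A ∩ B includes only elements in both sets.
Check each element of A against B:
2 ✗, 6 ✗, 7 ✗, 16 ✗, 22 ✗, 26 ✗, 27 ✓, 36 ✓, 37 ✗
A ∩ B = {27, 36}

{27, 36}


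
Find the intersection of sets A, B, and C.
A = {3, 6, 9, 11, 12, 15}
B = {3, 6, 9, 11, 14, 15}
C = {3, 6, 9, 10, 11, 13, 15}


Set A = {3, 6, 9, 11, 12, 15}
Set B = {3, 6, 9, 11, 14, 15}
Set C = {3, 6, 9, 10, 11, 13, 15}
First, A ∩ B = {3, 6, 9, 11, 15}
Then, (A ∩ B) ∩ C = {3, 6, 9, 11, 15}

{3, 6, 9, 11, 15}


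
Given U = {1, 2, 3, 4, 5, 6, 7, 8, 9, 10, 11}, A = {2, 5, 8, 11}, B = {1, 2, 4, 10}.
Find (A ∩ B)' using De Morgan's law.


U = {1, 2, 3, 4, 5, 6, 7, 8, 9, 10, 11}
A = {2, 5, 8, 11}, B = {1, 2, 4, 10}
A ∩ B = {2}
(A ∩ B)' = U \ (A ∩ B) = {1, 3, 4, 5, 6, 7, 8, 9, 10, 11}
Verification via A' ∪ B': A' = {1, 3, 4, 6, 7, 9, 10}, B' = {3, 5, 6, 7, 8, 9, 11}
A' ∪ B' = {1, 3, 4, 5, 6, 7, 8, 9, 10, 11} ✓

{1, 3, 4, 5, 6, 7, 8, 9, 10, 11}


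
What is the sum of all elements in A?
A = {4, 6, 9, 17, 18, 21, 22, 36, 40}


Set A = {4, 6, 9, 17, 18, 21, 22, 36, 40}
Sum = 4 + 6 + 9 + 17 + 18 + 21 + 22 + 36 + 40 = 173

173


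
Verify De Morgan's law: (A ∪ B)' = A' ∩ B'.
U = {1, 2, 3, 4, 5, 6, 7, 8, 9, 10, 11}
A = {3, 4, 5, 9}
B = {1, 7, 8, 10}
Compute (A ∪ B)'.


U = {1, 2, 3, 4, 5, 6, 7, 8, 9, 10, 11}
A = {3, 4, 5, 9}, B = {1, 7, 8, 10}
A ∪ B = {1, 3, 4, 5, 7, 8, 9, 10}
(A ∪ B)' = U \ (A ∪ B) = {2, 6, 11}
Verification via A' ∩ B': A' = {1, 2, 6, 7, 8, 10, 11}, B' = {2, 3, 4, 5, 6, 9, 11}
A' ∩ B' = {2, 6, 11} ✓

{2, 6, 11}


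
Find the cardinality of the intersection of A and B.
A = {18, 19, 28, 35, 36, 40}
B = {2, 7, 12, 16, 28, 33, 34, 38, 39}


Set A = {18, 19, 28, 35, 36, 40}
Set B = {2, 7, 12, 16, 28, 33, 34, 38, 39}
A ∩ B = {28}
|A ∩ B| = 1

1


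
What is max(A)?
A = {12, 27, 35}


Set A = {12, 27, 35}
Elements in ascending order: 12, 27, 35
The largest element is 35.

35


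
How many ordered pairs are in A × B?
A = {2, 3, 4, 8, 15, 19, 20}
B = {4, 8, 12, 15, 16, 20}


Set A = {2, 3, 4, 8, 15, 19, 20} has 7 elements.
Set B = {4, 8, 12, 15, 16, 20} has 6 elements.
|A × B| = |A| × |B| = 7 × 6 = 42

42


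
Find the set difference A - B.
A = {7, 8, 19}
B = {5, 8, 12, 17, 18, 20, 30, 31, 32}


Set A = {7, 8, 19}
Set B = {5, 8, 12, 17, 18, 20, 30, 31, 32}
A \ B includes elements in A that are not in B.
Check each element of A:
7 (not in B, keep), 8 (in B, remove), 19 (not in B, keep)
A \ B = {7, 19}

{7, 19}


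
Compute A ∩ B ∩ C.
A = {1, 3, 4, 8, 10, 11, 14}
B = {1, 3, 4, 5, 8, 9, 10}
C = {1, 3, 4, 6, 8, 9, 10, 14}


Set A = {1, 3, 4, 8, 10, 11, 14}
Set B = {1, 3, 4, 5, 8, 9, 10}
Set C = {1, 3, 4, 6, 8, 9, 10, 14}
First, A ∩ B = {1, 3, 4, 8, 10}
Then, (A ∩ B) ∩ C = {1, 3, 4, 8, 10}

{1, 3, 4, 8, 10}
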